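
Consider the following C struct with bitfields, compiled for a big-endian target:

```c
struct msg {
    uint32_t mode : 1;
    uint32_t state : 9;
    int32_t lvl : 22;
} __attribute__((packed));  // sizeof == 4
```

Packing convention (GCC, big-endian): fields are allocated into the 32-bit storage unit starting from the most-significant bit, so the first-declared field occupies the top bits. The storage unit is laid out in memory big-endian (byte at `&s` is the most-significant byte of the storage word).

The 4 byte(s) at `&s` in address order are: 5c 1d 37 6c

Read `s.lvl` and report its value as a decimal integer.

[0]=0x5c [1]=0x1d [2]=0x37 [3]=0x6c (big-endian) → word 0x5c1d376c
mode:1 @ bit 31 → (0x5c1d376c>>31)&0x1 = 0x0
state:9 @ bit 22 → (0x5c1d376c>>22)&0x1ff = 0x170
lvl:22 @ bit 0 → (0x5c1d376c>>0)&0x3fffff = 0x1d376c  ←
lvl signed 22b, MSB=0: value = 1914732

1914732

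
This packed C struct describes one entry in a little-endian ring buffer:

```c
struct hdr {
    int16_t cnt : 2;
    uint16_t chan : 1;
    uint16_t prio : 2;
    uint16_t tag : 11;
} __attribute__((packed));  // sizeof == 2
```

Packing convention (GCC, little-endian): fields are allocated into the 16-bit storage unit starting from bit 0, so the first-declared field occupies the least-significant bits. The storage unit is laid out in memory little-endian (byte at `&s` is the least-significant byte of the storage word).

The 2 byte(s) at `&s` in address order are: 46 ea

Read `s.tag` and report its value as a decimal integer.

1874

[0]=0x46 [1]=0xea (little-endian) → word 0xea46
cnt [0+:2] = (word>>0) & 0x3 = 2
chan [2+:1] = (word>>2) & 0x1 = 1
prio [3+:2] = (word>>3) & 0x3 = 0
tag [5+:11] = (word>>5) & 0x7ff = 1874  ←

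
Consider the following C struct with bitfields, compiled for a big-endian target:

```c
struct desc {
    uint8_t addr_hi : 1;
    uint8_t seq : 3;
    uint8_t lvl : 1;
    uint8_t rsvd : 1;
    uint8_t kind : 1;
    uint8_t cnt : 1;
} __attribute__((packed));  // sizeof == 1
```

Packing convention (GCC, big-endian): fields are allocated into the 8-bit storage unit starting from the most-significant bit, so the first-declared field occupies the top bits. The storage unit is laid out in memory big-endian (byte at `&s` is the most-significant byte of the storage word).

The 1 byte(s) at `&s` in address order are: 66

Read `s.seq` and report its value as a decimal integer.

6

[0]=0x66 (big-endian) → word 0x66
addr_hi [7+:1] = (word>>7) & 0x1 = 0
seq [4+:3] = (word>>4) & 0x7 = 6  ←
lvl [3+:1] = (word>>3) & 0x1 = 0
rsvd [2+:1] = (word>>2) & 0x1 = 1
kind [1+:1] = (word>>1) & 0x1 = 1
cnt [0+:1] = (word>>0) & 0x1 = 0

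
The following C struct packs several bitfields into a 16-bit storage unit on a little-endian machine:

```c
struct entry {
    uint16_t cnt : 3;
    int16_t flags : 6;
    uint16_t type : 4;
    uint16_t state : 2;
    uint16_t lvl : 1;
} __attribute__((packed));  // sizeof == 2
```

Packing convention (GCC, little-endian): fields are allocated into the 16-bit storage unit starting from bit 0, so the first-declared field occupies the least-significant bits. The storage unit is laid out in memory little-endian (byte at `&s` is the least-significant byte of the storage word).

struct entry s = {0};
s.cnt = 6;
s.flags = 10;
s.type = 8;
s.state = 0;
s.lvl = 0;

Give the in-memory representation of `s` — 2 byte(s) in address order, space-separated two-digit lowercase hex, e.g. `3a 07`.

cnt (3b) val=6 bits=0x6 at bit 0: 0x0006
flags (6b) val=10 bits=0xa at bit 3: 0x0056
type (4b) val=8 bits=0x8 at bit 9: 0x1056
state (2b) val=0 bits=0x0 at bit 13: 0x1056
lvl (1b) val=0 bits=0x0 at bit 15: 0x1056
word = 0x1056 → little-endian bytes:
  [0]=0x56  [1]=0x10

56 10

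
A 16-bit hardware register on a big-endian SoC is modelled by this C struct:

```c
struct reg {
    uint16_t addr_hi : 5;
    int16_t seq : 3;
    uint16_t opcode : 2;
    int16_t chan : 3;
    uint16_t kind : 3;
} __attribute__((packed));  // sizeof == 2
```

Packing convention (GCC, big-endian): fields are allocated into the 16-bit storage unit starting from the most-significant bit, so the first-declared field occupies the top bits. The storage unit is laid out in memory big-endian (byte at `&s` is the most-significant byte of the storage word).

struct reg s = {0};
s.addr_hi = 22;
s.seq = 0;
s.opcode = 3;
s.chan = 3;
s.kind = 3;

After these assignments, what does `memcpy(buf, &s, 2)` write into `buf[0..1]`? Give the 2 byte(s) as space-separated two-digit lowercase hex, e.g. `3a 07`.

b0 db

addr_hi (5b) val=22 bits=0x16 at bit 11: 0xb000
seq (3b) val=0 bits=0x0 at bit 8: 0xb000
opcode (2b) val=3 bits=0x3 at bit 6: 0xb0c0
chan (3b) val=3 bits=0x3 at bit 3: 0xb0d8
kind (3b) val=3 bits=0x3 at bit 0: 0xb0db
word = 0xb0db → big-endian bytes:
  [0]=0xb0  [1]=0xdb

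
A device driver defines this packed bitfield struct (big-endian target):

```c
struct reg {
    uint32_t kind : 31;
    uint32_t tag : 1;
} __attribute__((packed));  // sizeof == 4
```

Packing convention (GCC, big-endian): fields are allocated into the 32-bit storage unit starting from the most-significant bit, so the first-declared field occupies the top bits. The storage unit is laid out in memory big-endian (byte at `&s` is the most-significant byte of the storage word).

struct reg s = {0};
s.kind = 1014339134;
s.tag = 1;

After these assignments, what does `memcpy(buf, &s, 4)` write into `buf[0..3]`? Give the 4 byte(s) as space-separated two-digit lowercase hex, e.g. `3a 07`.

78 eb 2c 7d

kind:31 = 1014339134 → 0x3c75963e << 1 → word 0x78eb2c7c
tag:1 = 1 → 0x1 << 0 → word 0x78eb2c7d
word = 0x78eb2c7d → big-endian bytes:
  [0]=0x78  [1]=0xeb  [2]=0x2c  [3]=0x7d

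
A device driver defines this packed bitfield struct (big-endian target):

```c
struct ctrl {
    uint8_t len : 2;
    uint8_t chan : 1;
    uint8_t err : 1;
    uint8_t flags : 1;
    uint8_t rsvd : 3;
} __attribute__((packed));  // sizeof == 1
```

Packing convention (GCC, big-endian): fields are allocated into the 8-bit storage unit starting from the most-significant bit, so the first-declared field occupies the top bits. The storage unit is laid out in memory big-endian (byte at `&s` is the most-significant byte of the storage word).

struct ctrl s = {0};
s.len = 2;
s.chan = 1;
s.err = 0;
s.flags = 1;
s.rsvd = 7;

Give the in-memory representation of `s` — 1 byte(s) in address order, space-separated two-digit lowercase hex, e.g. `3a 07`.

af

[6+:2] len=2 & 0x3 = 0x2; word=0x80
[5+:1] chan=1 & 0x1 = 0x1; word=0xa0
[4+:1] err=0 & 0x1 = 0x0; word=0xa0
[3+:1] flags=1 & 0x1 = 0x1; word=0xa8
[0+:3] rsvd=7 & 0x7 = 0x7; word=0xaf
word = 0xaf → big-endian bytes:
  [0]=0xaf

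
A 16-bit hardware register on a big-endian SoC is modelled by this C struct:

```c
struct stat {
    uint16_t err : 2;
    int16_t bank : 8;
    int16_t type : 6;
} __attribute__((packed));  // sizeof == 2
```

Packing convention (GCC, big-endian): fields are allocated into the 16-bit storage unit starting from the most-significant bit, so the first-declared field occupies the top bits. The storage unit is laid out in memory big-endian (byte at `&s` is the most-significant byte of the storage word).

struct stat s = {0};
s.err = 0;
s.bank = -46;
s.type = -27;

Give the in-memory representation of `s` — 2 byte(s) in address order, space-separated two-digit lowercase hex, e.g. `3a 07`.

34 a5

err (2b) val=0 bits=0x0 at bit 14: 0x0000
bank (8b) val=-46 bits=0xd2 at bit 6: 0x3480
type (6b) val=-27 bits=0x25 at bit 0: 0x34a5
word = 0x34a5 → big-endian bytes:
  [0]=0x34  [1]=0xa5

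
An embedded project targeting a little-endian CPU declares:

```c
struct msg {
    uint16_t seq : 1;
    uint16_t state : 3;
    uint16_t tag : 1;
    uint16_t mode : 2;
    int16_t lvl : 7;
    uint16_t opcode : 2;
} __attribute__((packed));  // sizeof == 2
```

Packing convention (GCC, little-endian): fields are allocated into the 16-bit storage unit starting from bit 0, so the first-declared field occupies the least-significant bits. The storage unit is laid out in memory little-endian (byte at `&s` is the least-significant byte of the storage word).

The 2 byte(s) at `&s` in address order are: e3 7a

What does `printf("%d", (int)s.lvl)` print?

-11

[0]=0xe3 [1]=0x7a (little-endian) → word 0x7ae3
seq:1 @ bit 0 → (0x7ae3>>0)&0x1 = 0x1
state:3 @ bit 1 → (0x7ae3>>1)&0x7 = 0x1
tag:1 @ bit 4 → (0x7ae3>>4)&0x1 = 0x0
mode:2 @ bit 5 → (0x7ae3>>5)&0x3 = 0x3
lvl:7 @ bit 7 → (0x7ae3>>7)&0x7f = 0x75  ←
opcode:2 @ bit 14 → (0x7ae3>>14)&0x3 = 0x1
lvl signed 7b, MSB=1: 117 - 128 = -11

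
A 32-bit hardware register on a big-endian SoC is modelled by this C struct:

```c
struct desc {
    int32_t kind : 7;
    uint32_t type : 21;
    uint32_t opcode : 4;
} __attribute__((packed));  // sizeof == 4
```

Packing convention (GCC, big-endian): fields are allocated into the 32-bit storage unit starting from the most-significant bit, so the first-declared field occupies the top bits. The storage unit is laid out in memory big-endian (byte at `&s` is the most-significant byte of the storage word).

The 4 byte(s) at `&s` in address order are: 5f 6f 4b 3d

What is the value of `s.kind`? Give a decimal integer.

[0]=0x5f [1]=0x6f [2]=0x4b [3]=0x3d (big-endian) → word 0x5f6f4b3d
kind:7 @ bit 25 → (0x5f6f4b3d>>25)&0x7f = 0x2f  ←
type:21 @ bit 4 → (0x5f6f4b3d>>4)&0x1fffff = 0x16f4b3
opcode:4 @ bit 0 → (0x5f6f4b3d>>0)&0xf = 0xd
kind signed 7b, MSB=0: value = 47

47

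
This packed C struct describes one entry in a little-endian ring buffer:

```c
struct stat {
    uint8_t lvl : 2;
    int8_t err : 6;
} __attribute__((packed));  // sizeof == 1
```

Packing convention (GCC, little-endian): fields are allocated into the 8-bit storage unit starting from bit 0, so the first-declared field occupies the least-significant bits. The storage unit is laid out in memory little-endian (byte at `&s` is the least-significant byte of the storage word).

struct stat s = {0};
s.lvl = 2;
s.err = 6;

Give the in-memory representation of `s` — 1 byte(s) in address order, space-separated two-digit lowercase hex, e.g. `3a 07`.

1a

lvl:2 = 2 → 0x2 << 0 → word 0x02
err:6 = 6 → 0x6 << 2 → word 0x1a
word = 0x1a → little-endian bytes:
  [0]=0x1a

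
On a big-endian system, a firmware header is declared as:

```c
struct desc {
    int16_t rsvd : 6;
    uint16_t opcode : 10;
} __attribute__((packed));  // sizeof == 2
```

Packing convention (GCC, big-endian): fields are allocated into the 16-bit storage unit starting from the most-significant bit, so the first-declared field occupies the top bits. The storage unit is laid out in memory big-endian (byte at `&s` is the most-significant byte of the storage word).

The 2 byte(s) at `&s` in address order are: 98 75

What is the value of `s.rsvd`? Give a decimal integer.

[0]=0x98 [1]=0x75 (big-endian) → word 0x9875
rsvd:6 @ bit 10 → (0x9875>>10)&0x3f = 0x26  ←
opcode:10 @ bit 0 → (0x9875>>0)&0x3ff = 0x75
rsvd signed 6b, MSB=1: 38 - 64 = -26

-26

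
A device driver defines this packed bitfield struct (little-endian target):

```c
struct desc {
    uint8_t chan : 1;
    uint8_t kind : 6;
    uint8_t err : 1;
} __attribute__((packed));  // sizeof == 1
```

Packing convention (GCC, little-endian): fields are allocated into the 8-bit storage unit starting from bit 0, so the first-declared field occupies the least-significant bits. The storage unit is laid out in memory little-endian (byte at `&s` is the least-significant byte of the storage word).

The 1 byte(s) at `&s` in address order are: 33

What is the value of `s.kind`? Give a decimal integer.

[0]=0x33 (little-endian) → word 0x33
chan:1 @ bit 0 → (0x33>>0)&0x1 = 0x1
kind:6 @ bit 1 → (0x33>>1)&0x3f = 0x19  ←
err:1 @ bit 7 → (0x33>>7)&0x1 = 0x0

25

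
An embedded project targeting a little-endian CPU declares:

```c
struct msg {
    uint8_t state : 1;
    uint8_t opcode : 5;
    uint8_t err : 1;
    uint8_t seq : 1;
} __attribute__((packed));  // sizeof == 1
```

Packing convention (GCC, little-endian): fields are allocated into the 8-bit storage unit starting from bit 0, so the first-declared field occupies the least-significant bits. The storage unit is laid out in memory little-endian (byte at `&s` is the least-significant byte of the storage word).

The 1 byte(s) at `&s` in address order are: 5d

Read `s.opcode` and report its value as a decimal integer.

14

[0]=0x5d (little-endian) → word 0x5d
state [0+:1] = (word>>0) & 0x1 = 1
opcode [1+:5] = (word>>1) & 0x1f = 14  ←
err [6+:1] = (word>>6) & 0x1 = 1
seq [7+:1] = (word>>7) & 0x1 = 0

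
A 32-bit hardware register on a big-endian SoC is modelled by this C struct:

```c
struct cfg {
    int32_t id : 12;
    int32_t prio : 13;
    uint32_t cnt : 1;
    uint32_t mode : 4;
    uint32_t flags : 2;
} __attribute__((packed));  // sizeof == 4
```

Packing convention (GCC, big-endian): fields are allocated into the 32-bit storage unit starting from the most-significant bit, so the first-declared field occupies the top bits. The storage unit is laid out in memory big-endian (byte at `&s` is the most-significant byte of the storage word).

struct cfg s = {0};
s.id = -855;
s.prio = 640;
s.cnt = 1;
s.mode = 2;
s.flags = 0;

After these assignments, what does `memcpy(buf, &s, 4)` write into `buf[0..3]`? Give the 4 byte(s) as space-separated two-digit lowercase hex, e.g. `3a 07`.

ca 91 40 48

id:12 = -855 → 0xca9 << 20 → word 0xca900000
prio:13 = 640 → 0x280 << 7 → word 0xca914000
cnt:1 = 1 → 0x1 << 6 → word 0xca914040
mode:4 = 2 → 0x2 << 2 → word 0xca914048
flags:2 = 0 → 0x0 << 0 → word 0xca914048
word = 0xca914048 → big-endian bytes:
  [0]=0xca  [1]=0x91  [2]=0x40  [3]=0x48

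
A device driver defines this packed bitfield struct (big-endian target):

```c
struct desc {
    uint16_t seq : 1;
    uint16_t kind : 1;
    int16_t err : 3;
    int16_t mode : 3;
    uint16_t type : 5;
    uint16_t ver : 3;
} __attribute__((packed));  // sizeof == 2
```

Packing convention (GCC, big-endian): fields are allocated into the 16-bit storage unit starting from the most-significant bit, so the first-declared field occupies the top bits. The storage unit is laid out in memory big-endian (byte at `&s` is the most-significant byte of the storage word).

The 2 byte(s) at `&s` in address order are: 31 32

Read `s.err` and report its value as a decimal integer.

[0]=0x31 [1]=0x32 (big-endian) → word 0x3132
seq:1 @ bit 15 → (0x3132>>15)&0x1 = 0x0
kind:1 @ bit 14 → (0x3132>>14)&0x1 = 0x0
err:3 @ bit 11 → (0x3132>>11)&0x7 = 0x6  ←
mode:3 @ bit 8 → (0x3132>>8)&0x7 = 0x1
type:5 @ bit 3 → (0x3132>>3)&0x1f = 0x6
ver:3 @ bit 0 → (0x3132>>0)&0x7 = 0x2
err signed 3b, MSB=1: 6 - 8 = -2

-2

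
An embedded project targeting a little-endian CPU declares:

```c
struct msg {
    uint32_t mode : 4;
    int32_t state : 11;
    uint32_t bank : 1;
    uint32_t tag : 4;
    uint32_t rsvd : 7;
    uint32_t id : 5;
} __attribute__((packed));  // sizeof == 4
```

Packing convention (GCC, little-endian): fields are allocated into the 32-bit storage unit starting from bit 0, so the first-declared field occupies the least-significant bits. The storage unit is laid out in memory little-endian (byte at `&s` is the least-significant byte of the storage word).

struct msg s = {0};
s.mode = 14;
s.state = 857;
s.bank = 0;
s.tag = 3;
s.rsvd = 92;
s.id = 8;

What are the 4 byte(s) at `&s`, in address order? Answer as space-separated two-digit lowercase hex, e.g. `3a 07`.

9e 35 c3 45

mode (4b) val=14 bits=0xe at bit 0: 0x0000000e
state (11b) val=857 bits=0x359 at bit 4: 0x0000359e
bank (1b) val=0 bits=0x0 at bit 15: 0x0000359e
tag (4b) val=3 bits=0x3 at bit 16: 0x0003359e
rsvd (7b) val=92 bits=0x5c at bit 20: 0x05c3359e
id (5b) val=8 bits=0x8 at bit 27: 0x45c3359e
word = 0x45c3359e → little-endian bytes:
  [0]=0x9e  [1]=0x35  [2]=0xc3  [3]=0x45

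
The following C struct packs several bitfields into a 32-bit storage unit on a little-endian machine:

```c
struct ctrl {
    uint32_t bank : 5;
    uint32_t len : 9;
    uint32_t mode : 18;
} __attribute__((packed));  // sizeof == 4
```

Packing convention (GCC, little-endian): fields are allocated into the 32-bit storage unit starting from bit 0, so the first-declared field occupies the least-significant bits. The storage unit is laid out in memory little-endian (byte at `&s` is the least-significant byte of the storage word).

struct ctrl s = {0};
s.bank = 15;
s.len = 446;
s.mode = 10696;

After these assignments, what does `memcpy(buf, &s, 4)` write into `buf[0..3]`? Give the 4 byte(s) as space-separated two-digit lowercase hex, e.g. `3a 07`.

cf 37 72 0a

bank:5 = 15 → 0xf << 0 → word 0x0000000f
len:9 = 446 → 0x1be << 5 → word 0x000037cf
mode:18 = 10696 → 0x29c8 << 14 → word 0x0a7237cf
word = 0x0a7237cf → little-endian bytes:
  [0]=0xcf  [1]=0x37  [2]=0x72  [3]=0x0a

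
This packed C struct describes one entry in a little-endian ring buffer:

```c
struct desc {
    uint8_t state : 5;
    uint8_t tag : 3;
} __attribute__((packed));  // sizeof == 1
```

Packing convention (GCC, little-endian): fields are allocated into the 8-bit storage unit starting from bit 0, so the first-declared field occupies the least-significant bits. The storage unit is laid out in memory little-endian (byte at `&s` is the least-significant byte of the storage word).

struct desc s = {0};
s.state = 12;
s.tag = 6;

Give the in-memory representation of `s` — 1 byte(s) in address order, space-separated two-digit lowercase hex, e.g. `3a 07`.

state (5b) val=12 bits=0xc at bit 0: 0x0c
tag (3b) val=6 bits=0x6 at bit 5: 0xcc
word = 0xcc → little-endian bytes:
  [0]=0xcc

cc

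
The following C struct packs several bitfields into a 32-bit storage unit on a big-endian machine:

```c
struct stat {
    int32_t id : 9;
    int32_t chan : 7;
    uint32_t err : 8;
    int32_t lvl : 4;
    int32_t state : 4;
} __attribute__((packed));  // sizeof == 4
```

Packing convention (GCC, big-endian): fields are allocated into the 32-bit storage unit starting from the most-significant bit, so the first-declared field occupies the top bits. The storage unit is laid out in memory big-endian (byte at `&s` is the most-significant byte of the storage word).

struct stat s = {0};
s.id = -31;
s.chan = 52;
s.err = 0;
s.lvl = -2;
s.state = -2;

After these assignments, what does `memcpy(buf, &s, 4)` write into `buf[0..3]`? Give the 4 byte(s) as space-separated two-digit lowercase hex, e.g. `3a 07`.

f0 b4 00 ee

id (9b) val=-31 bits=0x1e1 at bit 23: 0xf0800000
chan (7b) val=52 bits=0x34 at bit 16: 0xf0b40000
err (8b) val=0 bits=0x0 at bit 8: 0xf0b40000
lvl (4b) val=-2 bits=0xe at bit 4: 0xf0b400e0
state (4b) val=-2 bits=0xe at bit 0: 0xf0b400ee
word = 0xf0b400ee → big-endian bytes:
  [0]=0xf0  [1]=0xb4  [2]=0x00  [3]=0xee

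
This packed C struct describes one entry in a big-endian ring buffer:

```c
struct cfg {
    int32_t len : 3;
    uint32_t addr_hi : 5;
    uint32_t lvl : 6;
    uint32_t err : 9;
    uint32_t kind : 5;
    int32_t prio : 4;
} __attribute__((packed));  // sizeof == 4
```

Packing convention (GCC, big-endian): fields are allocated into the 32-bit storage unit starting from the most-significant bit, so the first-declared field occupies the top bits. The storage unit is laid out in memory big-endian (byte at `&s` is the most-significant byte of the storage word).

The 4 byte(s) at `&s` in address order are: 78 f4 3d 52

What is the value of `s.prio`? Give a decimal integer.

2

[0]=0x78 [1]=0xf4 [2]=0x3d [3]=0x52 (big-endian) → word 0x78f43d52
len [29+:3] = (word>>29) & 0x7 = 3
addr_hi [24+:5] = (word>>24) & 0x1f = 24
lvl [18+:6] = (word>>18) & 0x3f = 61
err [9+:9] = (word>>9) & 0x1ff = 30
kind [4+:5] = (word>>4) & 0x1f = 21
prio [0+:4] = (word>>0) & 0xf = 2  ←
prio signed 4b, MSB=0: value = 2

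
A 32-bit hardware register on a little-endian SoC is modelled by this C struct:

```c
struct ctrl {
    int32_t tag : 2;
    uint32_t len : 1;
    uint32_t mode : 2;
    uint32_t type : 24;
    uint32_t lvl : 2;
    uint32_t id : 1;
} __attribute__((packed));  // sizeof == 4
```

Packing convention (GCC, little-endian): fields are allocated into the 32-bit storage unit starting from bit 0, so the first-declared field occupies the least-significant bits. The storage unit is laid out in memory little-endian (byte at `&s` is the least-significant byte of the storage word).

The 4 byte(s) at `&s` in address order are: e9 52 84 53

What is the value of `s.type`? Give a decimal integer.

[0]=0xe9 [1]=0x52 [2]=0x84 [3]=0x53 (little-endian) → word 0x538452e9
tag [0+:2] = (word>>0) & 0x3 = 1
len [2+:1] = (word>>2) & 0x1 = 0
mode [3+:2] = (word>>3) & 0x3 = 1
type [5+:24] = (word>>5) & 0xffffff = 10232471  ←
lvl [29+:2] = (word>>29) & 0x3 = 2
id [31+:1] = (word>>31) & 0x1 = 0

10232471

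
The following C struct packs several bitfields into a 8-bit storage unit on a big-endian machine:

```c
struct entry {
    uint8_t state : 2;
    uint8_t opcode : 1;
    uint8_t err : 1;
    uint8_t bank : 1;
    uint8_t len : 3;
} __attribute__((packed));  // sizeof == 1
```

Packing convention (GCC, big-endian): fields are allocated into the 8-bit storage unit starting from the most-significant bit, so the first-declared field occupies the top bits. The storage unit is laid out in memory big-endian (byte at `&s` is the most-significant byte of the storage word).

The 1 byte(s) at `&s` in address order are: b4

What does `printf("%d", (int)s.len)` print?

[0]=0xb4 (big-endian) → word 0xb4
state:2 @ bit 6 → (0xb4>>6)&0x3 = 0x2
opcode:1 @ bit 5 → (0xb4>>5)&0x1 = 0x1
err:1 @ bit 4 → (0xb4>>4)&0x1 = 0x1
bank:1 @ bit 3 → (0xb4>>3)&0x1 = 0x0
len:3 @ bit 0 → (0xb4>>0)&0x7 = 0x4  ←

4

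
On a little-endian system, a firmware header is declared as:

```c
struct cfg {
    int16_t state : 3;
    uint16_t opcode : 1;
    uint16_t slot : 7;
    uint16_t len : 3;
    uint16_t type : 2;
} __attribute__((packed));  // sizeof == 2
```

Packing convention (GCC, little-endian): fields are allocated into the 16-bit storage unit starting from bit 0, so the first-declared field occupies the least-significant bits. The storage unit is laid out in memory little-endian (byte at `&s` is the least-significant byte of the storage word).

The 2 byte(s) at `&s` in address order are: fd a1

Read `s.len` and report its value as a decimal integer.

4

[0]=0xfd [1]=0xa1 (little-endian) → word 0xa1fd
state:3 @ bit 0 → (0xa1fd>>0)&0x7 = 0x5
opcode:1 @ bit 3 → (0xa1fd>>3)&0x1 = 0x1
slot:7 @ bit 4 → (0xa1fd>>4)&0x7f = 0x1f
len:3 @ bit 11 → (0xa1fd>>11)&0x7 = 0x4  ←
type:2 @ bit 14 → (0xa1fd>>14)&0x3 = 0x2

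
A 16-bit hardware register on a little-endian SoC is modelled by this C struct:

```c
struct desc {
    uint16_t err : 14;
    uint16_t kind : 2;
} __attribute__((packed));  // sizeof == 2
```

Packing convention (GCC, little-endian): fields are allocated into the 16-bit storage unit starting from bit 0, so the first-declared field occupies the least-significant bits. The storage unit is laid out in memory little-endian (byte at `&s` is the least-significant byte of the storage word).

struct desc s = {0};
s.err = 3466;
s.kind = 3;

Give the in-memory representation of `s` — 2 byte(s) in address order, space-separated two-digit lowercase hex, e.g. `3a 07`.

8a cd

[0+:14] err=3466 & 0x3fff = 0xd8a; word=0x0d8a
[14+:2] kind=3 & 0x3 = 0x3; word=0xcd8a
word = 0xcd8a → little-endian bytes:
  [0]=0x8a  [1]=0xcd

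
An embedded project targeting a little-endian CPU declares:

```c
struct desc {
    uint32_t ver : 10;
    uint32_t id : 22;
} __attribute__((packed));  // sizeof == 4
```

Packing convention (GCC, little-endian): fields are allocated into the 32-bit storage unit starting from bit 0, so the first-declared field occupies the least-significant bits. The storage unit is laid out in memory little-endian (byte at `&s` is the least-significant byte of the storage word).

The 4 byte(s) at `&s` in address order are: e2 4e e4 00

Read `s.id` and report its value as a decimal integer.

[0]=0xe2 [1]=0x4e [2]=0xe4 [3]=0x00 (little-endian) → word 0x00e44ee2
ver [0+:10] = (word>>0) & 0x3ff = 738
id [10+:22] = (word>>10) & 0x3fffff = 14611  ←

14611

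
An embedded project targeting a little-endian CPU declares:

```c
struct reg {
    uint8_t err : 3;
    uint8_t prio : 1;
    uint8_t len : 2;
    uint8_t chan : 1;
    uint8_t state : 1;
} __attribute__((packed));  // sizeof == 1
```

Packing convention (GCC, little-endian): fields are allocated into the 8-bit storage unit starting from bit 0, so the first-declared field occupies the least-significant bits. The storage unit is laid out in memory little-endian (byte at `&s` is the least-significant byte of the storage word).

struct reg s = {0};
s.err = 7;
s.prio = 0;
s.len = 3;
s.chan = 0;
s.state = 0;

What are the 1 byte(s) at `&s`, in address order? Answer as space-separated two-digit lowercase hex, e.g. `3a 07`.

37

err:3 = 7 → 0x7 << 0 → word 0x07
prio:1 = 0 → 0x0 << 3 → word 0x07
len:2 = 3 → 0x3 << 4 → word 0x37
chan:1 = 0 → 0x0 << 6 → word 0x37
state:1 = 0 → 0x0 << 7 → word 0x37
word = 0x37 → little-endian bytes:
  [0]=0x37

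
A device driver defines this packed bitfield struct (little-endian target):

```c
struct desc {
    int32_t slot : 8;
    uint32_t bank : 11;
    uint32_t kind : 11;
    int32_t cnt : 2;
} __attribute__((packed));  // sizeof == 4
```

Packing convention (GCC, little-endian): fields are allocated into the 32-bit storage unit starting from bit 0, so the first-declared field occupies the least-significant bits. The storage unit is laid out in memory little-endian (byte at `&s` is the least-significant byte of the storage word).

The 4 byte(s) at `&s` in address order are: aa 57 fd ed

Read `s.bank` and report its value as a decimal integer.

[0]=0xaa [1]=0x57 [2]=0xfd [3]=0xed (little-endian) → word 0xedfd57aa
slot:8 @ bit 0 → (0xedfd57aa>>0)&0xff = 0xaa
bank:11 @ bit 8 → (0xedfd57aa>>8)&0x7ff = 0x557  ←
kind:11 @ bit 19 → (0xedfd57aa>>19)&0x7ff = 0x5bf
cnt:2 @ bit 30 → (0xedfd57aa>>30)&0x3 = 0x3

1367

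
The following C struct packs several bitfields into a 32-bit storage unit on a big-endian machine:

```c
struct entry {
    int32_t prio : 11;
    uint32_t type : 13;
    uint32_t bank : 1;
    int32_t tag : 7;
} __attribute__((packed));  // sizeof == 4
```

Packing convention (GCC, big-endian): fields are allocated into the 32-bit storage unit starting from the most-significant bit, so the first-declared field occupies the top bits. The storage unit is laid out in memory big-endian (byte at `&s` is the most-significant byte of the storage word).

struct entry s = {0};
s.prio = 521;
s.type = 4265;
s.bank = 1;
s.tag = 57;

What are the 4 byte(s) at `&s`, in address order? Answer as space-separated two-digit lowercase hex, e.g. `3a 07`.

prio (11b) val=521 bits=0x209 at bit 21: 0x41200000
type (13b) val=4265 bits=0x10a9 at bit 8: 0x4130a900
bank (1b) val=1 bits=0x1 at bit 7: 0x4130a980
tag (7b) val=57 bits=0x39 at bit 0: 0x4130a9b9
word = 0x4130a9b9 → big-endian bytes:
  [0]=0x41  [1]=0x30  [2]=0xa9  [3]=0xb9

41 30 a9 b9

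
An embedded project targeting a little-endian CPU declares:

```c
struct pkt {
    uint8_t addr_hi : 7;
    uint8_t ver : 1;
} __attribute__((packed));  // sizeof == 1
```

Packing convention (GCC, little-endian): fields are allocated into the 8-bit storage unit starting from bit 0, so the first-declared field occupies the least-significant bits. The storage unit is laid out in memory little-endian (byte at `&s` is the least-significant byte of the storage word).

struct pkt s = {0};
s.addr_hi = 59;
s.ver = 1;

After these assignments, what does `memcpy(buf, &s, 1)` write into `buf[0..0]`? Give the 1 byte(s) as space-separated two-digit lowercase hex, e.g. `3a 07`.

bb

addr_hi:7 = 59 → 0x3b << 0 → word 0x3b
ver:1 = 1 → 0x1 << 7 → word 0xbb
word = 0xbb → little-endian bytes:
  [0]=0xbb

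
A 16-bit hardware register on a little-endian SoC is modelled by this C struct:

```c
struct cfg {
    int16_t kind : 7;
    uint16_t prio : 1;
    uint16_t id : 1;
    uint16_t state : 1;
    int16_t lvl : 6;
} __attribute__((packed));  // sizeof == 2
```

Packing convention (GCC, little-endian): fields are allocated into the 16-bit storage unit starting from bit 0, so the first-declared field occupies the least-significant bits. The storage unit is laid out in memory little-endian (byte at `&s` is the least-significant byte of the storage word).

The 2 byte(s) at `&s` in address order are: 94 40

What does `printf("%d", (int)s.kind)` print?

20

[0]=0x94 [1]=0x40 (little-endian) → word 0x4094
kind:7 @ bit 0 → (0x4094>>0)&0x7f = 0x14  ←
prio:1 @ bit 7 → (0x4094>>7)&0x1 = 0x1
id:1 @ bit 8 → (0x4094>>8)&0x1 = 0x0
state:1 @ bit 9 → (0x4094>>9)&0x1 = 0x0
lvl:6 @ bit 10 → (0x4094>>10)&0x3f = 0x10
kind signed 7b, MSB=0: value = 20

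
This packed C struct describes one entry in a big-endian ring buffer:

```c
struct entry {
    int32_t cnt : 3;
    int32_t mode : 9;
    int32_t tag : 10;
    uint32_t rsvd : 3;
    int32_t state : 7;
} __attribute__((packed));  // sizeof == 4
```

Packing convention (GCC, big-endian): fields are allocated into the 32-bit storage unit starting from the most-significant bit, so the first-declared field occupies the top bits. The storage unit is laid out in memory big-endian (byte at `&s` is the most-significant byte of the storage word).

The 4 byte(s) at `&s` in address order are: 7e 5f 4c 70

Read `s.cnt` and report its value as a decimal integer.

3

[0]=0x7e [1]=0x5f [2]=0x4c [3]=0x70 (big-endian) → word 0x7e5f4c70
cnt [29+:3] = (word>>29) & 0x7 = 3  ←
mode [20+:9] = (word>>20) & 0x1ff = 485
tag [10+:10] = (word>>10) & 0x3ff = 979
rsvd [7+:3] = (word>>7) & 0x7 = 0
state [0+:7] = (word>>0) & 0x7f = 112
cnt signed 3b, MSB=0: value = 3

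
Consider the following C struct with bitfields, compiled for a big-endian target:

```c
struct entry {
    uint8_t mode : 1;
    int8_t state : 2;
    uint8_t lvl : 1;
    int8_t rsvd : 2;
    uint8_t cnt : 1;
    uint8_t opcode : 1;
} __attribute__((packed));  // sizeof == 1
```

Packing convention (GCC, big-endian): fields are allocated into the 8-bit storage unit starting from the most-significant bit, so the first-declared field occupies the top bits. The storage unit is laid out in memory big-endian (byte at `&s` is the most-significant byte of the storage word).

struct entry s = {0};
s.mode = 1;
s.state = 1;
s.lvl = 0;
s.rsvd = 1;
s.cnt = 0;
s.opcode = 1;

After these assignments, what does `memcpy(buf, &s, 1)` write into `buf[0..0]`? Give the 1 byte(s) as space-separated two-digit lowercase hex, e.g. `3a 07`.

mode:1 = 1 → 0x1 << 7 → word 0x80
state:2 = 1 → 0x1 << 5 → word 0xa0
lvl:1 = 0 → 0x0 << 4 → word 0xa0
rsvd:2 = 1 → 0x1 << 2 → word 0xa4
cnt:1 = 0 → 0x0 << 1 → word 0xa4
opcode:1 = 1 → 0x1 << 0 → word 0xa5
word = 0xa5 → big-endian bytes:
  [0]=0xa5

a5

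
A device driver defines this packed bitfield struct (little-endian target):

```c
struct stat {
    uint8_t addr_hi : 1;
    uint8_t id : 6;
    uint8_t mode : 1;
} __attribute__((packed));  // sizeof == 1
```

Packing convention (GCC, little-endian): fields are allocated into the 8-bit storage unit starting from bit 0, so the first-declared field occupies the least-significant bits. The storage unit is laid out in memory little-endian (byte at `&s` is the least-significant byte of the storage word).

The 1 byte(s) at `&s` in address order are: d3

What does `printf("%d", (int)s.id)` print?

41

[0]=0xd3 (little-endian) → word 0xd3
addr_hi:1 @ bit 0 → (0xd3>>0)&0x1 = 0x1
id:6 @ bit 1 → (0xd3>>1)&0x3f = 0x29  ←
mode:1 @ bit 7 → (0xd3>>7)&0x1 = 0x1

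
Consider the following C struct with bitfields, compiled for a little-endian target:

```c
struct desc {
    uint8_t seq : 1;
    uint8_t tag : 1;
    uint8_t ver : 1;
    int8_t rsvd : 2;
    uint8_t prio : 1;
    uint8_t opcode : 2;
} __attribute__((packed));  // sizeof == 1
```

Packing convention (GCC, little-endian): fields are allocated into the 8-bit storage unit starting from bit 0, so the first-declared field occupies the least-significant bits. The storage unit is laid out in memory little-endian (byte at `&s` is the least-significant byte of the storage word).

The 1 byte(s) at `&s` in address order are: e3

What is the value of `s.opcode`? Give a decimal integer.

3

[0]=0xe3 (little-endian) → word 0xe3
seq:1 @ bit 0 → (0xe3>>0)&0x1 = 0x1
tag:1 @ bit 1 → (0xe3>>1)&0x1 = 0x1
ver:1 @ bit 2 → (0xe3>>2)&0x1 = 0x0
rsvd:2 @ bit 3 → (0xe3>>3)&0x3 = 0x0
prio:1 @ bit 5 → (0xe3>>5)&0x1 = 0x1
opcode:2 @ bit 6 → (0xe3>>6)&0x3 = 0x3  ←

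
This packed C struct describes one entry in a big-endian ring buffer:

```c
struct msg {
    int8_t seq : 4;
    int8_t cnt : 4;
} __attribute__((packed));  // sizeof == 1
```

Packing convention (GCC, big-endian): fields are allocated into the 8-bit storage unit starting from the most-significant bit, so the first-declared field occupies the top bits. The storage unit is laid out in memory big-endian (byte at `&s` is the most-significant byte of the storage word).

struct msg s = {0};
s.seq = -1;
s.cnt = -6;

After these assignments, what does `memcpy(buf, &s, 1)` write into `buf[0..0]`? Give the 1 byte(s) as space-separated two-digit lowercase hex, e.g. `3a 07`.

fa

seq:4 = -1 → 0xf << 4 → word 0xf0
cnt:4 = -6 → 0xa << 0 → word 0xfa
word = 0xfa → big-endian bytes:
  [0]=0xfa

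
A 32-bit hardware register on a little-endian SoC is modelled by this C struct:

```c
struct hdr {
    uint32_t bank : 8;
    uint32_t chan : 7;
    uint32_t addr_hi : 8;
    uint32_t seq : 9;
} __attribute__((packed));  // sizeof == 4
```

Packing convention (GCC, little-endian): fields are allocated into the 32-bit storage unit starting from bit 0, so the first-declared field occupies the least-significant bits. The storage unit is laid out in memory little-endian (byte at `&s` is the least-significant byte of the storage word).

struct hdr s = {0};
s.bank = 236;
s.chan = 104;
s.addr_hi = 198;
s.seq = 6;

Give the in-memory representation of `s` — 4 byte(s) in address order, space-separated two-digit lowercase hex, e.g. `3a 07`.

ec 68 63 03

[0+:8] bank=236 & 0xff = 0xec; word=0x000000ec
[8+:7] chan=104 & 0x7f = 0x68; word=0x000068ec
[15+:8] addr_hi=198 & 0xff = 0xc6; word=0x006368ec
[23+:9] seq=6 & 0x1ff = 0x6; word=0x036368ec
word = 0x036368ec → little-endian bytes:
  [0]=0xec  [1]=0x68  [2]=0x63  [3]=0x03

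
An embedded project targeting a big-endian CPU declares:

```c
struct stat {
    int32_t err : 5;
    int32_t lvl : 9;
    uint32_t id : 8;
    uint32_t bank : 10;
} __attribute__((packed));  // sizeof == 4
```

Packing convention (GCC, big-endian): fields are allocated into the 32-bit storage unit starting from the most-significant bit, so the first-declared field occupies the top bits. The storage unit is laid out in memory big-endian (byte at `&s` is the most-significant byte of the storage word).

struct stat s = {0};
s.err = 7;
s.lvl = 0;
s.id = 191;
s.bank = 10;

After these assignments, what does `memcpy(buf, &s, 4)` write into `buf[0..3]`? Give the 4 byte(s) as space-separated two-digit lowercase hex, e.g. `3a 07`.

[27+:5] err=7 & 0x1f = 0x7; word=0x38000000
[18+:9] lvl=0 & 0x1ff = 0x0; word=0x38000000
[10+:8] id=191 & 0xff = 0xbf; word=0x3802fc00
[0+:10] bank=10 & 0x3ff = 0xa; word=0x3802fc0a
word = 0x3802fc0a → big-endian bytes:
  [0]=0x38  [1]=0x02  [2]=0xfc  [3]=0x0a

38 02 fc 0a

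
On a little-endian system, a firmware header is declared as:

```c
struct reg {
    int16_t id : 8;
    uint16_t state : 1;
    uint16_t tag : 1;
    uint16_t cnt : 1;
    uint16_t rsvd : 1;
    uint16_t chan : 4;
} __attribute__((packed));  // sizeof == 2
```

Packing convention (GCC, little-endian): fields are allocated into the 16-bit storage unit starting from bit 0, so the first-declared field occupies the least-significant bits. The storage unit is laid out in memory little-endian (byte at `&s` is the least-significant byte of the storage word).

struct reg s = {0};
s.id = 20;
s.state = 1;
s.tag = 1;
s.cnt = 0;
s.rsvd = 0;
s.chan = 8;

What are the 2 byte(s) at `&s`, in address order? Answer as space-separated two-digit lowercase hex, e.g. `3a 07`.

14 83

id:8 = 20 → 0x14 << 0 → word 0x0014
state:1 = 1 → 0x1 << 8 → word 0x0114
tag:1 = 1 → 0x1 << 9 → word 0x0314
cnt:1 = 0 → 0x0 << 10 → word 0x0314
rsvd:1 = 0 → 0x0 << 11 → word 0x0314
chan:4 = 8 → 0x8 << 12 → word 0x8314
word = 0x8314 → little-endian bytes:
  [0]=0x14  [1]=0x83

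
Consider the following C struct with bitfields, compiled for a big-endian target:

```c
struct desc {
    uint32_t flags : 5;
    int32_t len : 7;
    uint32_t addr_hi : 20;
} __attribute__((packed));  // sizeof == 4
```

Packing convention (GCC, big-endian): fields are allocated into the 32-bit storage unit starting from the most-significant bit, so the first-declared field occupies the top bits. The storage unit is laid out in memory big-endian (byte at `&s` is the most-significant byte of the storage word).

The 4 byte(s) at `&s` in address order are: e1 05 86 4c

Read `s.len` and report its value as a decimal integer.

[0]=0xe1 [1]=0x05 [2]=0x86 [3]=0x4c (big-endian) → word 0xe105864c
flags [27+:5] = (word>>27) & 0x1f = 28
len [20+:7] = (word>>20) & 0x7f = 16  ←
addr_hi [0+:20] = (word>>0) & 0xfffff = 362060
len signed 7b, MSB=0: value = 16

16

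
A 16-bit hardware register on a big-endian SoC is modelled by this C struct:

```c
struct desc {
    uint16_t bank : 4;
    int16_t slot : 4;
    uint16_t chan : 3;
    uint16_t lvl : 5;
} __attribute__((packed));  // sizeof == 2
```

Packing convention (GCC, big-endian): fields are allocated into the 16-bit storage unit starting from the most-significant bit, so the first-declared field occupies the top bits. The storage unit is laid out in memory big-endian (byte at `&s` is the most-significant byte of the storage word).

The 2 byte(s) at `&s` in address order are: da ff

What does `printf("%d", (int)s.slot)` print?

[0]=0xda [1]=0xff (big-endian) → word 0xdaff
bank:4 @ bit 12 → (0xdaff>>12)&0xf = 0xd
slot:4 @ bit 8 → (0xdaff>>8)&0xf = 0xa  ←
chan:3 @ bit 5 → (0xdaff>>5)&0x7 = 0x7
lvl:5 @ bit 0 → (0xdaff>>0)&0x1f = 0x1f
slot signed 4b, MSB=1: 10 - 16 = -6

-6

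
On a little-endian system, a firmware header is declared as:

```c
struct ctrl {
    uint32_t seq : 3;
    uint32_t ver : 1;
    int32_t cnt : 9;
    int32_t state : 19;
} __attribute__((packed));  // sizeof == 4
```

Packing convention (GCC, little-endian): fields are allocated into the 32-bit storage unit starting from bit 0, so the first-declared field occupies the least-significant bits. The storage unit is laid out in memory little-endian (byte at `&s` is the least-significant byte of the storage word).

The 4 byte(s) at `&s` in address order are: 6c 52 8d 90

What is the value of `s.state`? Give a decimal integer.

[0]=0x6c [1]=0x52 [2]=0x8d [3]=0x90 (little-endian) → word 0x908d526c
seq:3 @ bit 0 → (0x908d526c>>0)&0x7 = 0x4
ver:1 @ bit 3 → (0x908d526c>>3)&0x1 = 0x1
cnt:9 @ bit 4 → (0x908d526c>>4)&0x1ff = 0x126
state:19 @ bit 13 → (0x908d526c>>13)&0x7ffff = 0x4846a  ←
state signed 19b, MSB=1: 296042 - 524288 = -228246

-228246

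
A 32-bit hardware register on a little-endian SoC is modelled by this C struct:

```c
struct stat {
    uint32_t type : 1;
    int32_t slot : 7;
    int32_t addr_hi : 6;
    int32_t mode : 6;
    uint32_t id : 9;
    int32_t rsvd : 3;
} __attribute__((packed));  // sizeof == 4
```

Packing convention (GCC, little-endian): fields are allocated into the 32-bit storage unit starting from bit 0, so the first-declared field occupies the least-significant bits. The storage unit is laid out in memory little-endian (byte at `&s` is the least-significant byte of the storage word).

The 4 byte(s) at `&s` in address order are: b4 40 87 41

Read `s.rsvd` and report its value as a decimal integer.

[0]=0xb4 [1]=0x40 [2]=0x87 [3]=0x41 (little-endian) → word 0x418740b4
type [0+:1] = (word>>0) & 0x1 = 0
slot [1+:7] = (word>>1) & 0x7f = 90
addr_hi [8+:6] = (word>>8) & 0x3f = 0
mode [14+:6] = (word>>14) & 0x3f = 29
id [20+:9] = (word>>20) & 0x1ff = 24
rsvd [29+:3] = (word>>29) & 0x7 = 2  ←
rsvd signed 3b, MSB=0: value = 2

2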